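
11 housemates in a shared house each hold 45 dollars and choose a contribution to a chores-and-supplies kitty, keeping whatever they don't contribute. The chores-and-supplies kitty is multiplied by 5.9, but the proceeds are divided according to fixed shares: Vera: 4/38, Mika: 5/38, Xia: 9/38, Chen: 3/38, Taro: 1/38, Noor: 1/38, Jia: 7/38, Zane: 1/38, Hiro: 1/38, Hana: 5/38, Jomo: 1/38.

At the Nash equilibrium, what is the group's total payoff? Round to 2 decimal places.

Player j's private return per contributed unit is 5.9 × (j's share). Contributing is weakly dominant for j when that share is at least 1/5.9 = 0.1695, and contributing 0 is dominant otherwise.
The shares above 0.1695 belong to Xia and Jia, contributing 45 each; the remaining 9 contribute 0. Total contributed: 90.
The chores-and-supplies kitty pays out 5.9 × 90 = 531.00 in total (split across the unequal shares, but the aggregate is all that matters for the group sum).
The 9 free-riders keep 45 each, adding 405. Group total = 405 + 531.00 = 936.00.

936.00 dollars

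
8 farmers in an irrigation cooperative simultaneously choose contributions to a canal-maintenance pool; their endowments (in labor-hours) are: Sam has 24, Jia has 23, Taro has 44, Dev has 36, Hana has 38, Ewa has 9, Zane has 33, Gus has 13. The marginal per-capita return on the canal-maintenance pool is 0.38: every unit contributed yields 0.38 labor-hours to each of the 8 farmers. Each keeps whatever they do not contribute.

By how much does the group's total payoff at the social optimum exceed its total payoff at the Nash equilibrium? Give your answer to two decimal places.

The private return per contributed unit is 0.38 < 1 for everyone, so the Nash equilibrium is zero contribution and the group total is Σ E_j = 24 + 23 + 44 + 36 + 38 + 9 + 33 + 13 = 220.
Each contributed unit returns 3.040 to the group, so the social optimum is full contribution by everyone: group total = 3.040 × 220 = 668.80.
Efficiency loss = (3.040 − 1) × 220 = 448.80.

448.80 labor-hours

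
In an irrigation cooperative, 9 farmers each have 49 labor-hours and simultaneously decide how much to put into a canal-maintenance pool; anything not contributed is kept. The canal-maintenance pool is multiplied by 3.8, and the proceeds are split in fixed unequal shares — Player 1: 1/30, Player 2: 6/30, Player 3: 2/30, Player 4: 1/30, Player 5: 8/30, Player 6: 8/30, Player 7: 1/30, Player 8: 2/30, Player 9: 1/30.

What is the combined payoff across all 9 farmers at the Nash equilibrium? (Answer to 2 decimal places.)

715.40 labor-hours

Each unit j contributes comes back to j as 3.8 × (j's share), so j prefers to contribute only if that share exceeds 1/3.8 = 0.2632; otherwise keeping the unit dominates.
Player 5 and Player 6 clear that bar, contributing 49 each; the remaining 7 contribute 0. Total contributed: 98.
The canal-maintenance pool pays out 3.8 × 98 = 372.40 in total (split across the unequal shares, but the aggregate is all that matters for the group sum).
The 7 free-riders keep 49 each, adding 343. Group total = 343 + 372.40 = 715.40.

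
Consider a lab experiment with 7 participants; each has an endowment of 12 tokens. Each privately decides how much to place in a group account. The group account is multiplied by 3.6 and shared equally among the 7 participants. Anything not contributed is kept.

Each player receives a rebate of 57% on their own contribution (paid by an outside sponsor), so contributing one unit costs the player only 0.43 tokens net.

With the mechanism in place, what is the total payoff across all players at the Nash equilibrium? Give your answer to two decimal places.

With the mechanism, a contributed unit returns (3.6/7) / 0.43 = 1.1960 per unit of net cost to the contributor — now above 1 — so contributing fully is weakly dominant for every player.
At the Nash equilibrium everyone contributes 12. Group total payoff = 7 × (12 × 0.57 + 3.6 × 12) = 350.28.

350.28 tokens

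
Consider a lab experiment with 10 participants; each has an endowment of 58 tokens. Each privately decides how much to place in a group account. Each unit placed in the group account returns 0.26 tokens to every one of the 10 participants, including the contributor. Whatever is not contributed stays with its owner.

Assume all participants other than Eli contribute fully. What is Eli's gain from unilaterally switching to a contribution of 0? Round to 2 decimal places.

Switching from a contribution of 58 to 0 lets Eli keep an extra 58 tokens, but lowers the group account by 58, which costs Eli their own share of that drop: 0.26 × 58 = 15.08.
Net gain = 58 − 15.08 = 42.92. The private return per contributed unit (0.26) is below 1, so free-riding is indeed the best response regardless of what the others do.

42.92 tokens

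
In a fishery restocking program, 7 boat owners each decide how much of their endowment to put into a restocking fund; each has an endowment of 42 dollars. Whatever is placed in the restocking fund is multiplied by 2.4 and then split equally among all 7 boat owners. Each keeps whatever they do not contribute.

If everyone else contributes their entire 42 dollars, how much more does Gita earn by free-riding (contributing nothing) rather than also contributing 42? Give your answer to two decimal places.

Switching from a contribution of 42 to 0 lets Gita keep an extra 42 dollars, but lowers the restocking fund by 42, which costs Gita their own share of that drop: 2.4/7 × 42 = 14.40.
Net gain = 42 − 14.40 = 27.60. The private return per contributed unit (0.3429) is below 1, so free-riding is indeed the best response regardless of what the others do.

27.60 dollars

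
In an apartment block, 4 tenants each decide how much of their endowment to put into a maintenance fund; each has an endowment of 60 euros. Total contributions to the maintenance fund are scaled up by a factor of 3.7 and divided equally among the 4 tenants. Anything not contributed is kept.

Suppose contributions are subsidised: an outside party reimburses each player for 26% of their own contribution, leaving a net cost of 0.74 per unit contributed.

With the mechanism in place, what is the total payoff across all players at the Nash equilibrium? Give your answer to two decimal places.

950.40 euros

With the mechanism, a contributed unit returns (3.7/4) / 0.74 = 1.2500 per unit of net cost to the contributor — now above 1 — so contributing fully is weakly dominant for every player.
So the Nash equilibrium is full contribution by all 4; the group earns 4 × (60 × 0.26 + 3.7 × 60) = 950.40.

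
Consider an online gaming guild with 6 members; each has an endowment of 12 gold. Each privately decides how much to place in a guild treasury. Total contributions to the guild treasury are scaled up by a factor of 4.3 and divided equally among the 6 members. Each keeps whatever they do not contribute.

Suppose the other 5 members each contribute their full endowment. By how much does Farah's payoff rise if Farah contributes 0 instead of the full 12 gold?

Switching from a contribution of 12 to 0 lets Farah keep an extra 12 gold, but lowers the guild treasury by 12, which costs Farah their own share of that drop: 4.3/6 × 12 = 8.60.
Net gain = 12 − 8.60 = 3.40. The private return per contributed unit (0.7167) is below 1, so free-riding is indeed the best response regardless of what the others do.

3.40 gold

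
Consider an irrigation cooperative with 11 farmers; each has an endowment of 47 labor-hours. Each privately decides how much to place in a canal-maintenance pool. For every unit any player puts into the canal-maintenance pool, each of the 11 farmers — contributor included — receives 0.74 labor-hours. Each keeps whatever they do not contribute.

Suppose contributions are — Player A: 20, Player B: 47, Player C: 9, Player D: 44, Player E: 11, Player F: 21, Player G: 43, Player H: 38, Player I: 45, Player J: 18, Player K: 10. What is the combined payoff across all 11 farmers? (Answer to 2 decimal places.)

2701.84 labor-hours

Total contributed: 20 + 47 + 9 + 44 + 11 + 21 + 43 + 38 + 45 + 18 + 10 = 306; total kept: 11 × 47 − 306 = 211.
The canal-maintenance pool pays out 0.74 × 11 × 306 = 2490.84 in aggregate.
Group total = 211 + 2490.84 = 2701.84.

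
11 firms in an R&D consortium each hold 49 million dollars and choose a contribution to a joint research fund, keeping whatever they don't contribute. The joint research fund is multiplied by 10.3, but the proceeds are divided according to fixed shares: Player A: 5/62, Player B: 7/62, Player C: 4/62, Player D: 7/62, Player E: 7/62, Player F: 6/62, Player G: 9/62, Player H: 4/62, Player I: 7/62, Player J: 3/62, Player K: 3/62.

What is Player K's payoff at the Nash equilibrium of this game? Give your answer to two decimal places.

171.10 million dollars

Player j's private return per contributed unit is 10.3 × (j's share). Contributing is weakly dominant for j when that share is at least 1/10.3 = 0.0971, and contributing 0 is dominant otherwise.
Player B, Player D, Player E, Player G and Player I are above the threshold, contributing 49 each; the remaining 6 contribute 0. Total contributed: 245.
Player K keeps 49 and receives 10.3 × 245 × 3/62 = 122.10 from the joint research fund, for a payoff of 171.10.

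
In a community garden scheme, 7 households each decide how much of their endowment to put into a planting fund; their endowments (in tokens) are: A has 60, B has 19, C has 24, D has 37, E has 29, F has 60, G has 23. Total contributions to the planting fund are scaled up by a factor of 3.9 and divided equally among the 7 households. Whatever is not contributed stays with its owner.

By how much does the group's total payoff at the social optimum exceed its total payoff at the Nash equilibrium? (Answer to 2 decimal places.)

730.80 tokens

The private return per contributed unit is 3.9/7 = 0.5571 < 1 for every player regardless of endowment, so the Nash equilibrium is zero contribution and the group total is Σ E_j = 60 + 19 + 24 + 37 + 29 + 60 + 23 = 252.
Each contributed unit returns 3.900 to the group, so the social optimum is full contribution by everyone: group total = 3.900 × 252 = 982.80.
Efficiency loss = (3.900 − 1) × 252 = 730.80.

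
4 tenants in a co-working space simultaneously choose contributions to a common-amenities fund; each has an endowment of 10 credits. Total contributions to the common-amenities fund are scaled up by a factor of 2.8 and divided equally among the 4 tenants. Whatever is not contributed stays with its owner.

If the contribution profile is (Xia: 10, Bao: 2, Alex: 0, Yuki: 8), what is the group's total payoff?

Total contributed: 10 + 2 + 0 + 8 = 20; total kept: 4 × 10 − 20 = 20.
The common-amenities fund pays out 2.8 × 20 = 56.00 in aggregate.
Group total = 20 + 56.00 = 76.00.

76.00 credits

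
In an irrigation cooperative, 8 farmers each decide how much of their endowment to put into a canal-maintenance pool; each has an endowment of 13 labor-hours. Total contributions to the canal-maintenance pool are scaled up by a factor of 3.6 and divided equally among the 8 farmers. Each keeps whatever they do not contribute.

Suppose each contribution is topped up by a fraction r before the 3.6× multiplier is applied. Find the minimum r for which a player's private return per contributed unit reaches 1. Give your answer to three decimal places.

1.222

With matching at rate r, one contributed unit becomes (1 + r) in the canal-maintenance pool and returns 3.6 × (1 + r) / 8 to the contributor.
Setting this equal to 1: 1 + r = 8/3.6 = 2.2222.
So the minimum matching rate is r = 2.2222 − 1 = 1.222.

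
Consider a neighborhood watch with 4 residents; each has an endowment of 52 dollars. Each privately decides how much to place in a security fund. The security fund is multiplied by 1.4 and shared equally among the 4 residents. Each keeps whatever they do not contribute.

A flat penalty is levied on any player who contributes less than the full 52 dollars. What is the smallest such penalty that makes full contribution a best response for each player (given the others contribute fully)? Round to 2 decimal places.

Given the others contribute fully, the best deviation is to contribute 0 (any partial contribution still incurs the fine and gives up units whose private return 0.3500 is below 1).
Deviating from 52 to 0 saves 52 dollars but forfeits the deviator's share of the drop in the security fund: 1.4/4 × 52 = 18.20.
So the deviation gain is 52 − 18.20 = 33.80, and the fine must be at least 33.80 dollars to wipe it out.

33.80 dollars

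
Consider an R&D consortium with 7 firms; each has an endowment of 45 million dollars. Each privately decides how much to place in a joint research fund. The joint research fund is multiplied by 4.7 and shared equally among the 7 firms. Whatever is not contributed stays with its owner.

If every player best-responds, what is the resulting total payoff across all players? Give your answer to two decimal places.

Each contributed unit returns 4.7/7 = 0.6714 to its contributor — below 1 — so contributing 0 is dominant for every player. At the Nash equilibrium everyone keeps their 45, and the group total is 7 × 45 = 315.

315.00 million dollars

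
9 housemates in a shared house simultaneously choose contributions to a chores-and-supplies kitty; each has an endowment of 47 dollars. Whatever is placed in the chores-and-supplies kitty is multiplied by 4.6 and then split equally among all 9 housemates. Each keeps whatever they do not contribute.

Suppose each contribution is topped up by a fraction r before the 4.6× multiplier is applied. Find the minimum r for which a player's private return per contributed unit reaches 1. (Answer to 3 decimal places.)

With matching at rate r, one contributed unit becomes (1 + r) in the chores-and-supplies kitty and returns 4.6 × (1 + r) / 9 to the contributor.
Setting this equal to 1: 1 + r = 9/4.6 = 1.9565.
So the minimum matching rate is r = 1.9565 − 1 = 0.957.

0.957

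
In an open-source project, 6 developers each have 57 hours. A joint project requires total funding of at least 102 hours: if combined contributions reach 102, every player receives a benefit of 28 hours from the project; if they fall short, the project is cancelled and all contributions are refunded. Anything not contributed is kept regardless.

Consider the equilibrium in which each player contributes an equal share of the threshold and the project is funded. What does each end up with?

Equal share of the threshold: 102/6 = 17.
At this profile no one gains by cutting their contribution: any cut drops the total below 102, the project is cancelled, contributions are refunded, and the deviator ends with 57, which is less than 57 − 17 + 28 = 68. Contributing more than 17 just wastes the excess. So contributing exactly 17 is a best response.
Each player's payoff: 57 − 17 + 28 = 68.

68 hours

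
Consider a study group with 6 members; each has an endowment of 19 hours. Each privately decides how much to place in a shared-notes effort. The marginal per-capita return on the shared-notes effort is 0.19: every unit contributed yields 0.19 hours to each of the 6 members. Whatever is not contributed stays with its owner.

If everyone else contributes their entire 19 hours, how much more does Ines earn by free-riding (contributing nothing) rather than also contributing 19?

15.39 hours

Switching from a contribution of 19 to 0 lets Ines keep an extra 19 hours, but lowers the shared-notes effort by 19, which costs Ines their own share of that drop: 0.19 × 19 = 3.61.
Net gain = 19 − 3.61 = 15.39. The private return per contributed unit (0.19) is below 1, so free-riding is indeed the best response regardless of what the others do.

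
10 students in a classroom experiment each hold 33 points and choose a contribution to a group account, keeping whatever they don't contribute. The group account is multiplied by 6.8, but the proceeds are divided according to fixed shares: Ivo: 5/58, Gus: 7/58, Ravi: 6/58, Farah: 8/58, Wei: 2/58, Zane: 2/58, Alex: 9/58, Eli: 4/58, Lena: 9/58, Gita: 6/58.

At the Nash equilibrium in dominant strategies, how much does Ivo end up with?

For player j, contributing a unit is worthwhile iff 6.8 × (j's share) ≥ 1, i.e. iff j's share is at least 0.1471.
Alex and Lena clear that bar, contributing 33 each; the remaining 8 contribute 0. Total contributed: 66.
Ivo keeps 33 and receives 6.8 × 66 × 5/58 = 38.69 from the group account, for a payoff of 71.69.

71.69 points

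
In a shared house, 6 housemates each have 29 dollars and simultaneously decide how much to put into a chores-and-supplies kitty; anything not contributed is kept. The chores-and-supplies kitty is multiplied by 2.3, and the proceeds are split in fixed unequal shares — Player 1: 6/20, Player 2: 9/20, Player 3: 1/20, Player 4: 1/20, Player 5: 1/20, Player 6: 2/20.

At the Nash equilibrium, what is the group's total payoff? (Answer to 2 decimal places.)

A player with share s gets back 2.3·s per unit contributed, so full contribution is dominant for anyone with s > 1/2.3 = 0.4348 and zero contribution is dominant for anyone below.
The only share above 0.4348 is Player 2's 9/20, contributing 29; the remaining 5 contribute 0. Total contributed: 29.
The chores-and-supplies kitty pays out 2.3 × 29 = 66.70 in total (split across the unequal shares, but the aggregate is all that matters for the group sum).
The 5 free-riders keep 29 each, adding 145. Group total = 145 + 66.70 = 211.70.

211.70 dollars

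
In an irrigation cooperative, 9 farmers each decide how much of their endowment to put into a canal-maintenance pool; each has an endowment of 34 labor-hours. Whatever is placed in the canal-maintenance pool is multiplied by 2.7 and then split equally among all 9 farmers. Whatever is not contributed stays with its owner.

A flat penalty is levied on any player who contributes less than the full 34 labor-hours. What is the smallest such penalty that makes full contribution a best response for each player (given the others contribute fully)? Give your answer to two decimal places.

23.80 labor-hours

Given the others contribute fully, the best deviation is to contribute 0 (any partial contribution still incurs the fine and gives up units whose private return 0.3000 is below 1).
Deviating from 34 to 0 saves 34 labor-hours but forfeits the deviator's share of the drop in the canal-maintenance pool: 2.7/9 × 34 = 10.20.
So the deviation gain is 34 − 10.20 = 23.80, and the fine must be at least 23.80 labor-hours to wipe it out.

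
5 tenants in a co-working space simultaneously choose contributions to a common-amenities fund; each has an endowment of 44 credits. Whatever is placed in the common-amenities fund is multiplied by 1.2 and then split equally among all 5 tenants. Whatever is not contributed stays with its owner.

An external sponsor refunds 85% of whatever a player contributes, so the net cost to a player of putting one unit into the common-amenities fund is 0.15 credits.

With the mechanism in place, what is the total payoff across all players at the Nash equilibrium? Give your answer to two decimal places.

Under the mechanism each unit contributed yields (1.2/5) / 0.15 = 1.6000 back to its contributor per unit of net cost, which exceeds 1, making full contribution the dominant choice for everyone.
So the Nash equilibrium is full contribution by all 5; the group earns 5 × (44 × 0.85 + 1.2 × 44) = 451.00.

451.00 credits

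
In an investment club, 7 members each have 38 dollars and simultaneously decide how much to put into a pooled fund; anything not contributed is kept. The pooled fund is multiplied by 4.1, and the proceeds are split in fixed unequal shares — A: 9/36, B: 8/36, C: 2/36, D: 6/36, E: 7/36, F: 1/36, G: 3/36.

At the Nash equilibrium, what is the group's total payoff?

A player with share s gets back 4.1·s per unit contributed, so full contribution is dominant for anyone with s > 1/4.1 = 0.2439 and zero contribution is dominant for anyone below.
The only share above 0.2439 is A's 9/36, contributing 38; the remaining 6 contribute 0. Total contributed: 38.
The pooled fund pays out 4.1 × 38 = 155.80 in total (split across the unequal shares, but the aggregate is all that matters for the group sum).
The 6 free-riders keep 38 each, adding 228. Group total = 228 + 155.80 = 383.80.

383.80 dollars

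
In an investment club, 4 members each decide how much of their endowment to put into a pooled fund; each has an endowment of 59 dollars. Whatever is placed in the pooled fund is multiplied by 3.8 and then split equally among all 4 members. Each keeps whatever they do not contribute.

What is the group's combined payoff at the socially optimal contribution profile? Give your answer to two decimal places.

Each contributed unit returns 3.800 to the group as a whole (0.9500 to each of 4 players), which exceeds 1, so the social optimum is full contribution: group total = 3.800 × 236 = 896.80.

896.80 dollars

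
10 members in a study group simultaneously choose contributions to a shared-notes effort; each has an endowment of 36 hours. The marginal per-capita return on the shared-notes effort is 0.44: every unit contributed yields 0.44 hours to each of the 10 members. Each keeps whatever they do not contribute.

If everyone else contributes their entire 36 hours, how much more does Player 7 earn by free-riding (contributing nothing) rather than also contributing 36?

Switching from a contribution of 36 to 0 lets Player 7 keep an extra 36 hours, but lowers the shared-notes effort by 36, which costs Player 7 their own share of that drop: 0.44 × 36 = 15.84.
Net gain = 36 − 15.84 = 20.16. The private return per contributed unit (0.44) is below 1, so free-riding is indeed the best response regardless of what the others do.

20.16 hours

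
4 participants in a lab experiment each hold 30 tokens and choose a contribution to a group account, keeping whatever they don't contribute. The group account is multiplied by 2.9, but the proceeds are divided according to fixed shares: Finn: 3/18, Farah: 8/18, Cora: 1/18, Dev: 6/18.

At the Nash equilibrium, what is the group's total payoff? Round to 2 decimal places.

Each unit j contributes comes back to j as 2.9 × (j's share), so j prefers to contribute only if that share exceeds 1/2.9 = 0.3448; otherwise keeping the unit dominates.
Farah alone (share 8/18) is above the threshold, contributing 30; the remaining 3 contribute 0. Total contributed: 30.
The group account pays out 2.9 × 30 = 87.00 in total (split across the unequal shares, but the aggregate is all that matters for the group sum).
The 3 free-riders keep 30 each, adding 90. Group total = 90 + 87.00 = 177.00.

177.00 tokens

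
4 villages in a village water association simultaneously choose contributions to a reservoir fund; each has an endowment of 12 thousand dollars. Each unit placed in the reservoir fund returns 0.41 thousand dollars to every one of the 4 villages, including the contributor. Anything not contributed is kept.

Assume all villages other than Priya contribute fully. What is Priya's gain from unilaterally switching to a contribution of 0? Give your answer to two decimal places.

7.08 thousand dollars

Switching from a contribution of 12 to 0 lets Priya keep an extra 12 thousand dollars, but lowers the reservoir fund by 12, which costs Priya their own share of that drop: 0.41 × 12 = 4.92.
Net gain = 12 − 4.92 = 7.08. The private return per contributed unit (0.41) is below 1, so free-riding is indeed the best response regardless of what the others do.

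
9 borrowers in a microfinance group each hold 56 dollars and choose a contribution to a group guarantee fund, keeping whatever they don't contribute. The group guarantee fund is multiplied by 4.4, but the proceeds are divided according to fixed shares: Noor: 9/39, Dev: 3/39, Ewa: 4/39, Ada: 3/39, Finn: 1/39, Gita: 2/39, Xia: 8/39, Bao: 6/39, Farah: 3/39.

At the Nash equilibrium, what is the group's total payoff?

694.40 dollars

Each unit j contributes comes back to j as 4.4 × (j's share), so j prefers to contribute only if that share exceeds 1/4.4 = 0.2273; otherwise keeping the unit dominates.
Only Noor (9/39) clears that bar, contributing 56; the remaining 8 contribute 0. Total contributed: 56.
The group guarantee fund pays out 4.4 × 56 = 246.40 in total (split across the unequal shares, but the aggregate is all that matters for the group sum).
The 8 free-riders keep 56 each, adding 448. Group total = 448 + 246.40 = 694.40.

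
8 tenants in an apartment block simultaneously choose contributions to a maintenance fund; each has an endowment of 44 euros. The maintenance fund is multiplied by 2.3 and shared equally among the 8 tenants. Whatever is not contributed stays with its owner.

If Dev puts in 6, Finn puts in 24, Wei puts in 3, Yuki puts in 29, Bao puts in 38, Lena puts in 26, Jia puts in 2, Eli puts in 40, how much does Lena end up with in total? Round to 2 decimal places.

Total contributed: 6 + 24 + 3 + 29 + 38 + 26 + 2 + 40 = 168.
Each receives 2.3 × 168 / 8 = 48.30 from the maintenance fund.
Lena keeps 44 − 26 = 18, so Lena's payoff is 18 + 48.30 = 66.30.

66.30 euros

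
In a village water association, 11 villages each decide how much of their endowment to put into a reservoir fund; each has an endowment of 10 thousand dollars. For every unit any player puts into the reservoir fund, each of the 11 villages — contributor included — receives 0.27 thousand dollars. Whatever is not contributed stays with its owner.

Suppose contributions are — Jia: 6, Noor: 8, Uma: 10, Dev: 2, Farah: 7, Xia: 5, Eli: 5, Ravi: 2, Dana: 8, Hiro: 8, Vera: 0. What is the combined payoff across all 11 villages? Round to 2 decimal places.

Total contributed: 6 + 8 + 10 + 2 + 7 + 5 + 5 + 2 + 8 + 8 + 0 = 61; total kept: 11 × 10 − 61 = 49.
The reservoir fund pays out 0.27 × 11 × 61 = 181.17 in aggregate.
Group total = 49 + 181.17 = 230.17.

230.17 thousand dollars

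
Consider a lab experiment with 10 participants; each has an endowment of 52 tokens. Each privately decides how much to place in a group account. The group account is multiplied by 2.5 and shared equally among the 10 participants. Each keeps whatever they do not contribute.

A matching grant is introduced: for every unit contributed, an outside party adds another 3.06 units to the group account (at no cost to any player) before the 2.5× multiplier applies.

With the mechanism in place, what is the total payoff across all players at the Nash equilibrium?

With the mechanism, a contributed unit returns 2.5 × 4.06 / 10 = 1.0150 per unit of net cost to the contributor — now above 1 — so contributing fully is weakly dominant for every player.
So the Nash equilibrium is full contribution by all 10; the group earns 2.5 × 4.06 × 520 = 5278.00.

5278.00 tokens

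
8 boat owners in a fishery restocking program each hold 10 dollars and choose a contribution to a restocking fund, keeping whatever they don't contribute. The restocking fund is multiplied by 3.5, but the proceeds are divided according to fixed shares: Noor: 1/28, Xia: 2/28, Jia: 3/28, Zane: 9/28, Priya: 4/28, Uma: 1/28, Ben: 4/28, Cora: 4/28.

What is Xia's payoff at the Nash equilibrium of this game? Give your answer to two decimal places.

A player with share s gets back 3.5·s per unit contributed, so full contribution is dominant for anyone with s > 1/3.5 = 0.2857 and zero contribution is dominant for anyone below.
The only share above 0.2857 is Zane's 9/28, contributing 10; the remaining 7 contribute 0. Total contributed: 10.
Xia keeps 10 and receives 3.5 × 10 × 2/28 = 2.50 from the restocking fund, for a payoff of 12.50.

12.50 dollars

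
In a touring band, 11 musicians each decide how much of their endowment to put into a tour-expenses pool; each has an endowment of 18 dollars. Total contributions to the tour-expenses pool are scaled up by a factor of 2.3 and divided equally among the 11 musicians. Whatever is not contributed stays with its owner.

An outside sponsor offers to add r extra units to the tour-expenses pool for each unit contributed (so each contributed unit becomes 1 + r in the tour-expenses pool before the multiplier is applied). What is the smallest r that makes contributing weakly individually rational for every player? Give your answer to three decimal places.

3.783

With matching at rate r, one contributed unit becomes (1 + r) in the tour-expenses pool and returns 2.3 × (1 + r) / 11 to the contributor.
Setting this equal to 1: 1 + r = 11/2.3 = 4.7826.
So the minimum matching rate is r = 4.7826 − 1 = 3.783.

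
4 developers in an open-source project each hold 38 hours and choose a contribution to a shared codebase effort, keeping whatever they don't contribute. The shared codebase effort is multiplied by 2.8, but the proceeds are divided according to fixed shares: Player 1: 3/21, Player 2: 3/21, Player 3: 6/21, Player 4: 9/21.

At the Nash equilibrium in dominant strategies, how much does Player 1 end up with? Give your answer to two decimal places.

Each unit j contributes comes back to j as 2.8 × (j's share), so j prefers to contribute only if that share exceeds 1/2.8 = 0.3571; otherwise keeping the unit dominates.
Player 4 alone (share 9/21) is above the threshold, contributing 38; the remaining 3 contribute 0. Total contributed: 38.
Player 1 keeps 38 and receives 2.8 × 38 × 3/21 = 15.20 from the shared codebase effort, for a payoff of 53.20.

53.20 hours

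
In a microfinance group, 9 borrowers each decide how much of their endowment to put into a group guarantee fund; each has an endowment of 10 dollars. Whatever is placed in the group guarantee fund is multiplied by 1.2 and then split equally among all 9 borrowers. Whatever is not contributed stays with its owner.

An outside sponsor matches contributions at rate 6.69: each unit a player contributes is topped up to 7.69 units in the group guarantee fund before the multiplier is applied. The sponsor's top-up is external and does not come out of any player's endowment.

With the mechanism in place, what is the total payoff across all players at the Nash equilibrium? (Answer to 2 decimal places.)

Under the mechanism each unit contributed yields 1.2 × 7.69 / 9 = 1.0253 back to its contributor per unit of net cost, which exceeds 1, making full contribution the dominant choice for everyone.
So the Nash equilibrium is full contribution by all 9; the group earns 1.2 × 7.69 × 90 = 830.52.

830.52 dollars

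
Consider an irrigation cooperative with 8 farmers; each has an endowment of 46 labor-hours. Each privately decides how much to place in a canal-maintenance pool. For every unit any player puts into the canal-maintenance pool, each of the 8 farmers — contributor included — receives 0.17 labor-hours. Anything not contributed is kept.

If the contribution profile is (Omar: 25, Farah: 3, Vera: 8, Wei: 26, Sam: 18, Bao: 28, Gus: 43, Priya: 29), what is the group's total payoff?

432.80 labor-hours

Total contributed: 25 + 3 + 8 + 26 + 18 + 28 + 43 + 29 = 180; total kept: 8 × 46 − 180 = 188.
The canal-maintenance pool pays out 0.17 × 8 × 180 = 244.80 in aggregate.
Group total = 188 + 244.80 = 432.80.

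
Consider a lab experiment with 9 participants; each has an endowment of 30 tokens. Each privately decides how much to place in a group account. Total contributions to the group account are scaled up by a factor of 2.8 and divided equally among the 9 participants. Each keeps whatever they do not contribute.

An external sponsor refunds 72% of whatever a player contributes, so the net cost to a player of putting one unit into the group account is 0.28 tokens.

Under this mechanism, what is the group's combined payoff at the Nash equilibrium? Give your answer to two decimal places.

Under the mechanism each unit contributed yields (2.8/9) / 0.28 = 1.1111 back to its contributor per unit of net cost, which exceeds 1, making full contribution the dominant choice for everyone.
At the Nash equilibrium everyone contributes 30. Group total payoff = 9 × (30 × 0.72 + 2.8 × 30) = 950.40.

950.40 tokens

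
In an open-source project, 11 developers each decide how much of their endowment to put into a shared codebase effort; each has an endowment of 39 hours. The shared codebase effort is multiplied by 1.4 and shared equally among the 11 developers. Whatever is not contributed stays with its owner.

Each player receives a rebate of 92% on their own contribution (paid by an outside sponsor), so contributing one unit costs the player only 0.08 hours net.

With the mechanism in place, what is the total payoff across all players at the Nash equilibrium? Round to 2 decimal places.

With the mechanism, a contributed unit returns (1.4/11) / 0.08 = 1.5909 per unit of net cost to the contributor — now above 1 — so contributing fully is weakly dominant for every player.
So the Nash equilibrium is full contribution by all 11; the group earns 11 × (39 × 0.92 + 1.4 × 39) = 995.28.

995.28 hours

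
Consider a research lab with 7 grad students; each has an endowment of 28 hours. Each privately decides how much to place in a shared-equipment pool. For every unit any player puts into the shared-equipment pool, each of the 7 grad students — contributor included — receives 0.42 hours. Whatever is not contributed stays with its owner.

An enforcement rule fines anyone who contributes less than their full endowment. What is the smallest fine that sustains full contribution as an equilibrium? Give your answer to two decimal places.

16.24 hours

Given the others contribute fully, the best deviation is to contribute 0 (any partial contribution still incurs the fine and gives up units whose private return 0.42 is below 1).
Deviating from 28 to 0 saves 28 hours but forfeits the deviator's share of the drop in the shared-equipment pool: 0.42 × 28 = 11.76.
So the deviation gain is 28 − 11.76 = 16.24, and the fine must be at least 16.24 hours to wipe it out.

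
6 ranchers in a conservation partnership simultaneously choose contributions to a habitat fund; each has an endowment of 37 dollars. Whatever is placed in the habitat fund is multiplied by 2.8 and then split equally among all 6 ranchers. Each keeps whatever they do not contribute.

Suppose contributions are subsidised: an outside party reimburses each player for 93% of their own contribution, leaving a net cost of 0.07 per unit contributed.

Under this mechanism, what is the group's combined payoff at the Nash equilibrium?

828.06 dollars

The effective private return per unit is now (2.8/6) / 0.07 = 6.6667 > 1, so every player's dominant strategy flips to full contribution.
So the Nash equilibrium is full contribution by all 6; the group earns 6 × (37 × 0.93 + 2.8 × 37) = 828.06.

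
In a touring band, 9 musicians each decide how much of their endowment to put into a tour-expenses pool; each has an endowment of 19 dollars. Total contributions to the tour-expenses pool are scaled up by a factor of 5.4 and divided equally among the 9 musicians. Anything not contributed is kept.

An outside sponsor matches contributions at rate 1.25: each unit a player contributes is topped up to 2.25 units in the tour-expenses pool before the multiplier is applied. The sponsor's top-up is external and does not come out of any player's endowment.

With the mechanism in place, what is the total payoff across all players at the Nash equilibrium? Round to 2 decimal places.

2077.65 dollars

Under the mechanism each unit contributed yields 5.4 × 2.25 / 9 = 1.3500 back to its contributor per unit of net cost, which exceeds 1, making full contribution the dominant choice for everyone.
At the Nash equilibrium everyone contributes 19. Group total payoff = 5.4 × 2.25 × 171 = 2077.65.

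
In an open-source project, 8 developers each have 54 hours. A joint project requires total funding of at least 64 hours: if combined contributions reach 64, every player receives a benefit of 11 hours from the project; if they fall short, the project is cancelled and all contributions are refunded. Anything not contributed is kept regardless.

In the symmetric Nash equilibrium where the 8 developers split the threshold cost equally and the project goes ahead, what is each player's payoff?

Equal share of the threshold: 64/8 = 8.
At this profile no one gains by cutting their contribution: any cut drops the total below 64, the project is cancelled, contributions are refunded, and the deviator ends with 54, which is less than 54 − 8 + 11 = 57. Contributing more than 8 just wastes the excess. So contributing exactly 8 is a best response.
Each player's payoff: 54 − 8 + 11 = 57.

57 hours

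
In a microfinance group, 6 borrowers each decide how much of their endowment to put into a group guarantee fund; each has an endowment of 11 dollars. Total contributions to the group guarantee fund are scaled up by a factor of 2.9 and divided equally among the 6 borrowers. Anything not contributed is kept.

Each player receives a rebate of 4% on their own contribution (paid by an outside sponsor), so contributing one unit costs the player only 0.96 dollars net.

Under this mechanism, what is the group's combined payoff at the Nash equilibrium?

66.00 dollars

Even with the mechanism, each unit contributed returns only (2.9/6) / 0.96 = 0.5035 per unit of net cost, so contributing nothing is still dominant.
At the Nash equilibrium no one contributes; group total payoff = 6 × 11 = 66.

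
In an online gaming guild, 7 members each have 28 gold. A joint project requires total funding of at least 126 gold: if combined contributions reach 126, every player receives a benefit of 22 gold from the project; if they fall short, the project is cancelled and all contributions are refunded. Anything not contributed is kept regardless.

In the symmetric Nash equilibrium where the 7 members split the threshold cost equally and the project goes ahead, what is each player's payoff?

Equal share of the threshold: 126/7 = 18.
At this profile no one gains by cutting their contribution: any cut drops the total below 126, the project is cancelled, contributions are refunded, and the deviator ends with 28, which is less than 28 − 18 + 22 = 32. Contributing more than 18 just wastes the excess. So contributing exactly 18 is a best response.
Each player's payoff: 28 − 18 + 22 = 32.

32 gold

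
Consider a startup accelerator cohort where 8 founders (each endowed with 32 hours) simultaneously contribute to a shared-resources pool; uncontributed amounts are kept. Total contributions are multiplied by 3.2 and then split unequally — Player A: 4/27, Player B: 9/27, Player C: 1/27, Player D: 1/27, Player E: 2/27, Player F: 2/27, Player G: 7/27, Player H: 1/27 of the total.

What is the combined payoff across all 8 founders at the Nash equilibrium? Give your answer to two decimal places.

326.40 hours

Each unit j contributes comes back to j as 3.2 × (j's share), so j prefers to contribute only if that share exceeds 1/3.2 = 0.3125; otherwise keeping the unit dominates.
Only Player B (9/27) clears that bar, contributing 32; the remaining 7 contribute 0. Total contributed: 32.
The shared-resources pool pays out 3.2 × 32 = 102.40 in total (split across the unequal shares, but the aggregate is all that matters for the group sum).
The 7 free-riders keep 32 each, adding 224. Group total = 224 + 102.40 = 326.40.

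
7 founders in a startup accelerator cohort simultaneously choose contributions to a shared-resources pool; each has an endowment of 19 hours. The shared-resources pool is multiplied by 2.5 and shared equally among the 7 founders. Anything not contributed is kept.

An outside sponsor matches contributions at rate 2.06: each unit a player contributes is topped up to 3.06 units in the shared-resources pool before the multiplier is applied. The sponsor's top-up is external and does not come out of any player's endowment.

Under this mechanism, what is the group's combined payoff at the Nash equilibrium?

1017.45 hours

Under the mechanism each unit contributed yields 2.5 × 3.06 / 7 = 1.0929 back to its contributor per unit of net cost, which exceeds 1, making full contribution the dominant choice for everyone.
So the Nash equilibrium is full contribution by all 7; the group earns 2.5 × 3.06 × 133 = 1017.45.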